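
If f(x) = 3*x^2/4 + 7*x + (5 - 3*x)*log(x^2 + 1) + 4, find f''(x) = (3*x^4 - 12*x^3 - 14*x^2 - 36*x + 23)/(2*x^4 + 4*x^2 + 2)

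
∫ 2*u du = u^2 + C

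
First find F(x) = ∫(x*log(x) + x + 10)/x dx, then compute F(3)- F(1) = 13*log(3)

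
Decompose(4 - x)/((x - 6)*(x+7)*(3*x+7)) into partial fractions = -57/(350*(3*x + 7)) + 11/(182*(x + 7)) - 2/(325*(x - 6))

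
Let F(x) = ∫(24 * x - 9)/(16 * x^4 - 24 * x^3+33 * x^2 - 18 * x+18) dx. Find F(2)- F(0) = -acot(13/3) + pi/4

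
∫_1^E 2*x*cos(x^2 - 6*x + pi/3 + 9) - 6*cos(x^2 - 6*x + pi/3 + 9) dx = sin((-3 + E)^2 + pi/3) - sin(pi/3 + 4)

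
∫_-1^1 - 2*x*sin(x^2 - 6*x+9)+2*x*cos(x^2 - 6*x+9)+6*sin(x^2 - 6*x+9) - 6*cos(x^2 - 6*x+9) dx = sin(4) + cos(4) - sin(16) - cos(16)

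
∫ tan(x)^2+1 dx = tan(x) + C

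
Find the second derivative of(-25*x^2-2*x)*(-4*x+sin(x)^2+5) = -50*x^2*cos(2*x) - 100*x*sin(2*x) - 4*x*cos(2*x) + 600*x - 4*sin(2*x) + 25*cos(2*x) - 259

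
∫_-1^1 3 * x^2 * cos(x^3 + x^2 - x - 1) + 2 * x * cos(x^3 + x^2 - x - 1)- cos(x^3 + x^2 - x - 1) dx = 0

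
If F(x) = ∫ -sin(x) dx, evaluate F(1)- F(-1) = 0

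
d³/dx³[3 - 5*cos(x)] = -5*sin(x)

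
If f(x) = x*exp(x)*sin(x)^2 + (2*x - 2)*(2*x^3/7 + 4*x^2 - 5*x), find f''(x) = 48*x^2/7 + 2*x*exp(x)*sin(2*x) + 3*x*exp(x)*cos(2*x)/2 + x*exp(x)/2 + 312*x/7 + 2*exp(x)*sin(2*x) - exp(x)*cos(2*x) + exp(x) - 36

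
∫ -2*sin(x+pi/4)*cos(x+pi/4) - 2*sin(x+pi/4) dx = (cos(x + pi/4) + 1)^2 + C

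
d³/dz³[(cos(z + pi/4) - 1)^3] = 15*sin(z + pi/4)/4 - 12*cos(2*z) + 27*cos(3*z + pi/4)/4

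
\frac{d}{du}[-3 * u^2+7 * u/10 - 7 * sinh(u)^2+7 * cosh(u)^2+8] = 7/10 - 6*u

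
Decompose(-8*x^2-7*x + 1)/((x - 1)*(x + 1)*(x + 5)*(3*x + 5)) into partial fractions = -129/(80*(3*x + 5)) + 41/(60*(x + 5)) - 7/(48*(x - 1))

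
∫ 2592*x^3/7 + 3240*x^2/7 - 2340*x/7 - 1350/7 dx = 648*x^4/7 + 1080*x^3/7 - 1170*x^2/7 - 1350*x/7 + C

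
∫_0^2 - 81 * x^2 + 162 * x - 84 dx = -60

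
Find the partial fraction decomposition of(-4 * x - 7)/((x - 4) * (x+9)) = -29/(13*(x + 9)) - 23/(13*(x - 4))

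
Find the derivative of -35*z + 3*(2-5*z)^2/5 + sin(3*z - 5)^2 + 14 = 30*z + 3*sin(6*z - 10) - 47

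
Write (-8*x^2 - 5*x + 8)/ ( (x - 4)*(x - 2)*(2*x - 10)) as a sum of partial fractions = -17/(6*(x - 2)) + 35/(x - 4) - 217/(6*(x - 5))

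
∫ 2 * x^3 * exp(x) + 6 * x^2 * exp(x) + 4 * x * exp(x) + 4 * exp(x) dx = 2*x*(x^2 + 2)*exp(x) + C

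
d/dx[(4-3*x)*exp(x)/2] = -3*x*exp(x)/2 + exp(x)/2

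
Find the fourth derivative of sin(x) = sin(x)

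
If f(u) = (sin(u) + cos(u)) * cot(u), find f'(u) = -sqrt(2)*sin(u + pi/4) - cos(u)/sin(u)^2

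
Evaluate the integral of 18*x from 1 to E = -9 + 9*exp(2)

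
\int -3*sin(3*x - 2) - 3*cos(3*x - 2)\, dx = sqrt(2)*cos(3*x - 2 + pi/4) + C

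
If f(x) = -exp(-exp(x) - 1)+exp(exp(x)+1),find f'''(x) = (exp(3*x) - 3*exp(2*x) + exp(x) + exp(x + 2*exp(x) + 2) + 3*exp(2*x + 2*exp(x) + 2) + exp(3*x + 2*exp(x) + 2))*exp(-exp(x) - 1)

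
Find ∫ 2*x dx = x^2 + C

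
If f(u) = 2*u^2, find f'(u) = 4*u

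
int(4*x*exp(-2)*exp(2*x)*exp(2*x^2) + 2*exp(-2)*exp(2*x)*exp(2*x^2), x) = exp(2*x^2 + 2*x - 2) + C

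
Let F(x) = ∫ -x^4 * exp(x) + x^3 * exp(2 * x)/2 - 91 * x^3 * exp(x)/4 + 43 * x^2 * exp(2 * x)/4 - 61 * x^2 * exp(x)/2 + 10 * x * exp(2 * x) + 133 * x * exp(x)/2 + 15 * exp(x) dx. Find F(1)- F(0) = 21*E*(E + 4)/4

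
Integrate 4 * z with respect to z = 2*z^2 + C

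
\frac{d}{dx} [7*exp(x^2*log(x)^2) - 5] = 14*x*exp(x^2*log(x)^2)*log(x)^2 + 14*x*exp(x^2*log(x)^2)*log(x)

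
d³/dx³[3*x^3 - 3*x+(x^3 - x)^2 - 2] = 120*x^3 - 48*x + 18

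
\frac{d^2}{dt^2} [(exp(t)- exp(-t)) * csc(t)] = 4*(-exp(2*t)*sin(2*t) + 2*exp(2*t) - sin(2*t) - 2)*exp(-t)/(3*sin(t) - sin(3*t))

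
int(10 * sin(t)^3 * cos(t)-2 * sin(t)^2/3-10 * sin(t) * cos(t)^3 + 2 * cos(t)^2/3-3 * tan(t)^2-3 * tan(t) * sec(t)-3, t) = sin(2*t)/3 + 5*cos(4*t)/8 - 3*tan(t) - 3*sec(t) + C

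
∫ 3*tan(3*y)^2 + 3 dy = tan(3*y) + C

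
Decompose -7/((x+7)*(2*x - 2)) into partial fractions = 7/(16*(x + 7)) - 7/(16*(x - 1))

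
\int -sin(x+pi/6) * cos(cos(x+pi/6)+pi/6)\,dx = sin(cos(x + pi/6) + pi/6) + C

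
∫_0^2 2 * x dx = 4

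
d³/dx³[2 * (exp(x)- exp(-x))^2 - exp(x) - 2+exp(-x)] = (16*exp(4*x) - exp(3*x) - exp(x) - 16)*exp(-2*x)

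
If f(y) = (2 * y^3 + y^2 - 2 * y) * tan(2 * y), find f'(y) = 4*y^3/cos(2*y)^2 + 6*y^2*tan(2*y) + 2*y^2/cos(2*y)^2 + 2*y*tan(2*y) - 4*y/cos(2*y)^2 - 2*tan(2*y)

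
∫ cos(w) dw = sin(w) + C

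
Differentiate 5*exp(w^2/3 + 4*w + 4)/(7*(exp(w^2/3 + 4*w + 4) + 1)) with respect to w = (10*w*exp(w^2/3 + 4*w + 4) + 60*exp(w^2/3 + 4*w + 4))/(21*exp(8)*exp(8*w)*exp(2*w^2/3) + 42*exp(4)*exp(4*w)*exp(w^2/3) + 21)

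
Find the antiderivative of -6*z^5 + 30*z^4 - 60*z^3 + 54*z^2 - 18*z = -z^6 + 6*z^5 - 15*z^4 + 18*z^3 - 9*z^2 + C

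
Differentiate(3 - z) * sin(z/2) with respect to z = -z*cos(z/2)/2 - sin(z/2) + 3*cos(z/2)/2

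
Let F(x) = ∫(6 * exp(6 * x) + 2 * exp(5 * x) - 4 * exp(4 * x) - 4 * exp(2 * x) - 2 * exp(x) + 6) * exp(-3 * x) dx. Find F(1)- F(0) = -2*exp(-1) + 2*E + (E - exp(-1))^2 + 2*(E - exp(-1))^3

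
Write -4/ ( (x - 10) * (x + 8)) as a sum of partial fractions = 2/(9*(x + 8)) - 2/(9*(x - 10))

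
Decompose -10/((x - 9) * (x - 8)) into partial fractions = 10/(x - 8) - 10/(x - 9)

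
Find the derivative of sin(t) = cos(t)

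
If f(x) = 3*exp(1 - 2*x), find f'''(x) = -24*exp(1 - 2*x)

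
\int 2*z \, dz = z^2 + C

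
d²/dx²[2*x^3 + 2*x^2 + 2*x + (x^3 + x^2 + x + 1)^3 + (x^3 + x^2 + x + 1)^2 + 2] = 72*x^7 + 168*x^6 + 252*x^5 + 330*x^4 + 280*x^3 + 180*x^2 + 96*x + 22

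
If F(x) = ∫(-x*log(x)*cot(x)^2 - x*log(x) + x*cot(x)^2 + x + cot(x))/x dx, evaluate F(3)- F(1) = (-1 + log(3))*cot(3) + cot(1)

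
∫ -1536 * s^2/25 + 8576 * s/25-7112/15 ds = -512*s^3/25 + 4288*s^2/25 - 7112*s/15 + C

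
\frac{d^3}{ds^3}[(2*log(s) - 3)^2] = (16*log(s) - 48)/s^3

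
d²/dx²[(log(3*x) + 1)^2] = (-2*log(x) - 2*log(3))/x^2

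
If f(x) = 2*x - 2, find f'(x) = 2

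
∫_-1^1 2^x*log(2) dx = 3/2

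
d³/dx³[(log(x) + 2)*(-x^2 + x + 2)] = (-2*x^2 - x + 4)/x^3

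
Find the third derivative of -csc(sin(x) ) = (-3*sin(x) + 6*sin(x)/sin(sin(x))^2 - cos(x)^2*cos(sin(x))/sin(sin(x)) - cos(sin(x))/sin(sin(x)) + 6*cos(x)^2*cos(sin(x))/sin(sin(x))^3)*cos(x)/sin(sin(x))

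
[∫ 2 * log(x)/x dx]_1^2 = log(2)^2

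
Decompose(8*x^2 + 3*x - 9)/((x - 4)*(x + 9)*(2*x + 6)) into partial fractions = 51/(13*(x + 9)) - 9/(14*(x + 3)) + 131/(182*(x - 4))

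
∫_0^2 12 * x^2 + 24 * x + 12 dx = 104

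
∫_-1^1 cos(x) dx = 2*sin(1)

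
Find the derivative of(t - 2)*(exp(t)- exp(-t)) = (t*exp(2*t) + t - exp(2*t) - 3)*exp(-t)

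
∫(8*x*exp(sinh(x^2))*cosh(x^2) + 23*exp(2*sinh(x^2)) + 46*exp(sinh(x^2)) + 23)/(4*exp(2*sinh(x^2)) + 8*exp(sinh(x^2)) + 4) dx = ((23*x/4 + 2)*(exp(sinh(x^2)) + 1) + exp(sinh(x^2)))/(exp(sinh(x^2)) + 1) + C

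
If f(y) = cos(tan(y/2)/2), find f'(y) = -sin(tan(y/2)/2)/(4*cos(y/2)^2)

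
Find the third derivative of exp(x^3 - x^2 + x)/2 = 27*x^6*exp(x^3 - x^2 + x)/2 - 27*x^5*exp(x^3 - x^2 + x) + 63*x^4*exp(x^3 - x^2 + x)/2 + 5*x^3*exp(x^3 - x^2 + x) - 33*x^2*exp(x^3 - x^2 + x)/2 + 12*x*exp(x^3 - x^2 + x) + exp(x^3 - x^2 + x)/2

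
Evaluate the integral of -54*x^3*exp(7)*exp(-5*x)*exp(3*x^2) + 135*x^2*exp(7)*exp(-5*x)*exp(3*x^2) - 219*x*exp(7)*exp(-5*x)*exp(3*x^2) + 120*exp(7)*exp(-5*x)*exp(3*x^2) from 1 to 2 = -27*exp(9) + 15*exp(5)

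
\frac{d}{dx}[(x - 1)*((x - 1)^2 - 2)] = 3*x^2 - 6*x + 1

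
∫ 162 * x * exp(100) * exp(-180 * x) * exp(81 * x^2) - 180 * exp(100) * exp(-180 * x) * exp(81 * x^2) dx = exp((9*x - 10)^2) + C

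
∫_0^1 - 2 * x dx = -1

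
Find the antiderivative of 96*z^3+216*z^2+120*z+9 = 24*z^4 + 72*z^3 + 60*z^2 + 9*z + C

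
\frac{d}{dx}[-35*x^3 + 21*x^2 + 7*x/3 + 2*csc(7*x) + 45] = -105*x^2 + 42*x - 14*cot(7*x)*csc(7*x) + 7/3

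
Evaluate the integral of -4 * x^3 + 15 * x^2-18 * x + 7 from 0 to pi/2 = (-1 + pi/2)^3*(2 - pi/2) + 2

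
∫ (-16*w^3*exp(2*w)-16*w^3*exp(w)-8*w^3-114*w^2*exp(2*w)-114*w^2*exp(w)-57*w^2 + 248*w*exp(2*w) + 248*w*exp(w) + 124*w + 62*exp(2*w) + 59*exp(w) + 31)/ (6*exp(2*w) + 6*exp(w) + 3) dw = (w + 12)*(-2*w^3 + 5*w^2 + 2*w + 7)/3 + acot(exp(w)/(exp(w) + 1)) + C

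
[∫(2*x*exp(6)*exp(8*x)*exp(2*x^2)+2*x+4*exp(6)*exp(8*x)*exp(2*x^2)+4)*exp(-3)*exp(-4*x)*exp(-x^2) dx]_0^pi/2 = -exp(3) - exp(1 - (pi/2 + 2)^2) + exp(-3) + exp(-1 + (pi/2 + 2)^2)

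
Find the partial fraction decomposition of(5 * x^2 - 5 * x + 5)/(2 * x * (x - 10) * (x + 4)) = 15/(16*(x + 4)) + 13/(8*(x - 10)) - 1/(16*x)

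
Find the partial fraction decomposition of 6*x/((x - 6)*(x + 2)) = 3/(2*(x + 2)) + 9/(2*(x - 6))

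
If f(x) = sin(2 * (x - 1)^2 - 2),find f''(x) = -16*x^2*sin(2*x*(x - 2)) + 32*x*sin(2*x*(x - 2)) - 16*sin(2*x*(x - 2)) + 4*cos(2*x^2 - 4*x)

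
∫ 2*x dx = x^2 + C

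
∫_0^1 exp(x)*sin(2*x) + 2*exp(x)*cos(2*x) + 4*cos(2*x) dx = (2 + E)*sin(2)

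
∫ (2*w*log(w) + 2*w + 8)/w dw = 2*(w + 4)*log(w) + C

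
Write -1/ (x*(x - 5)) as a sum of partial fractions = -1/(5*(x - 5)) + 1/(5*x)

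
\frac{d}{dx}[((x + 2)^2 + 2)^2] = 4*x^3 + 24*x^2 + 56*x + 48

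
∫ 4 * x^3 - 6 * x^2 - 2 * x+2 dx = x^4 - 2*x^3 - x^2 + 2*x + C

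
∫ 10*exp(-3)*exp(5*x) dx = 2*exp(5*x - 3) + C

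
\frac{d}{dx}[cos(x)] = -sin(x)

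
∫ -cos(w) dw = -sin(w) + C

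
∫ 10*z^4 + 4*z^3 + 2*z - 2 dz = 2*z^5 + z^4 + z^2 - 2*z + C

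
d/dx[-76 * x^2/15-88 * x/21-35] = -152*x/15 - 88/21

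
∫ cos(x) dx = sin(x) + C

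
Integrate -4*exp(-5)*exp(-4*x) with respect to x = exp(-4*x - 5) + C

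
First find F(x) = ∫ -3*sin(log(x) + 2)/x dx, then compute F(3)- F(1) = 3*cos(log(3) + 2) - 3*cos(2)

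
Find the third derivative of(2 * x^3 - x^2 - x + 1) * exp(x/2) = x^3*exp(x/2)/4 + 35*x^2*exp(x/2)/8 + 131*x*exp(x/2)/8 + 67*exp(x/2)/8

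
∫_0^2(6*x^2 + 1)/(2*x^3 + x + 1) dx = -log(2) + log(38)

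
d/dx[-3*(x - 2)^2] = 12 - 6*x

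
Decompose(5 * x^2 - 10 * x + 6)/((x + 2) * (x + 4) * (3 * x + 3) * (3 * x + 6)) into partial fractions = -7/(6*(x + 4)) + 7/(18*(x + 2)) - 23/(9*(x + 2)^2) + 7/(9*(x + 1))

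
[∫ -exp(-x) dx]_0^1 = -1 + exp(-1)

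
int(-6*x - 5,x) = -3*x^2 - 5*x + C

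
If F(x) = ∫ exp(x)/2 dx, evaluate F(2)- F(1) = -E/2 + exp(2)/2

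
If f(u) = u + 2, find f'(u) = 1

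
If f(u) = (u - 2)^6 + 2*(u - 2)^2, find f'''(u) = 120*u^3 - 720*u^2 + 1440*u - 960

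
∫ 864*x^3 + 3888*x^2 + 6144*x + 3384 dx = 216*x^4 + 1296*x^3 + 3072*x^2 + 3384*x + C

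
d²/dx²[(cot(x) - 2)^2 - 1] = 6*cot(x)^4 - 8*cot(x)^3 + 8*cot(x)^2 - 8*cot(x) + 2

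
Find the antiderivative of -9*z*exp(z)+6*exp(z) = (15 - 9*z)*exp(z) + C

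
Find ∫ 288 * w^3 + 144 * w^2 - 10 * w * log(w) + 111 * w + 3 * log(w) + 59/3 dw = 2*w^2 - w*(5*w - 3)*log(w) + 2*w/3 + 8*(3*w^2 + w + 1)^2 + C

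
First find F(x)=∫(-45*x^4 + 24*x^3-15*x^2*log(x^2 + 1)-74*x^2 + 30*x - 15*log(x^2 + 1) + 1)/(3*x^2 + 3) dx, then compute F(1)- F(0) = -4*log(2) - 2/3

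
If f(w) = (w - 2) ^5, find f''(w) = 20*w^3 - 120*w^2 + 240*w - 160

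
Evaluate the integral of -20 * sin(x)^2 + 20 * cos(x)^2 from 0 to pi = 0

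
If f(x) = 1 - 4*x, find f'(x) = -4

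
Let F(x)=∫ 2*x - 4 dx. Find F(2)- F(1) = -1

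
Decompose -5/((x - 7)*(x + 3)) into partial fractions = 1/(2*(x + 3)) - 1/(2*(x - 7))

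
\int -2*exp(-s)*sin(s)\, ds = sqrt(2)*exp(-s)*sin(s + pi/4) + C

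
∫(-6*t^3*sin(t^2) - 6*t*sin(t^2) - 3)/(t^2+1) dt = 3*cos(t^2) + 3*acot(t) + C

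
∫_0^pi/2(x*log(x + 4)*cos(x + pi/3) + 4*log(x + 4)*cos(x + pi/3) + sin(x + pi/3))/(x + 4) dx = -sqrt(3)*log(2) + log(pi/2 + 4)/2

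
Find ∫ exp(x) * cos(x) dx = sqrt(2)*exp(x)*sin(x + pi/4)/2 + C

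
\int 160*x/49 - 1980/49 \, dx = 80*x^2/49 - 1980*x/49 + C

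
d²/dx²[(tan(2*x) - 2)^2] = 24*tan(2*x)^4 - 32*tan(2*x)^3 + 32*tan(2*x)^2 - 32*tan(2*x) + 8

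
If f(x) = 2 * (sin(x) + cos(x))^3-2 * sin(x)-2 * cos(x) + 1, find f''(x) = sqrt(2)*(-sin(x + pi/4) + 9*cos(3*x + pi/4))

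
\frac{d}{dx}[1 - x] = -1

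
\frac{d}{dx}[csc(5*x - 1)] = -5*cot(5*x - 1)*csc(5*x - 1)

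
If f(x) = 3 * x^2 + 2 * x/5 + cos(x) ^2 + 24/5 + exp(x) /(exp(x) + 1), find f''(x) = (4*exp(3*x)*sin(x)^2 + 4*exp(3*x) + 12*exp(2*x)*sin(x)^2 + 11*exp(2*x) + 12*exp(x)*sin(x)^2 + 13*exp(x) + 4*sin(x)^2 + 4)/(exp(3*x) + 3*exp(2*x) + 3*exp(x) + 1)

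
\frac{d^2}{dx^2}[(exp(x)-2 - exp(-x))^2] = (4*exp(4*x) - 4*exp(3*x) + 4*exp(x) + 4)*exp(-2*x)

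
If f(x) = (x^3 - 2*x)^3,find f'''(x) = 504*x^6 - 1260*x^4 + 720*x^2 - 48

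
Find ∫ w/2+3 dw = w^2/4 + 3*w + C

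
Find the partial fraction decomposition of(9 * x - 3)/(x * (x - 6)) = 17/(2*(x - 6)) + 1/(2*x)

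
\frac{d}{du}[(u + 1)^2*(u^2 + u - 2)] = 4*u^3 + 9*u^2 + 2*u - 3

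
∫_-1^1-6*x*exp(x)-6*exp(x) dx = -6*E - 6*exp(-1)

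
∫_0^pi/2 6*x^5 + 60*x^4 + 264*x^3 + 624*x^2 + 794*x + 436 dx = -220 + (pi/2 + 2)^2 + (2 + (pi/2 + 2)^2)^3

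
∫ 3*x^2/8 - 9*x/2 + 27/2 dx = x^3/8 - 9*x^2/4 + 27*x/2 + C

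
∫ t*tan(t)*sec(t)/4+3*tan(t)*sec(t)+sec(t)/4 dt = (t/4 + 3)*sec(t) + C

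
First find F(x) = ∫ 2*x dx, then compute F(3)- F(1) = 8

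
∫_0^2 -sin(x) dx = -1 + cos(2)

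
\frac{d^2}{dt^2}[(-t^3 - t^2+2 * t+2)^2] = 30*t^4 + 40*t^3 - 36*t^2 - 48*t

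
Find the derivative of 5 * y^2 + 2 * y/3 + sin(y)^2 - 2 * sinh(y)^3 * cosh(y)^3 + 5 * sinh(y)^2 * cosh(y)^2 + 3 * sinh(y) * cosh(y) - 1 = 10*y - 3*(cosh(2*y) - 1)^3/2 - 9*(cosh(2*y) - 1)^2/2 + sin(2*y) + 5*sinh(4*y)/2 + 11/3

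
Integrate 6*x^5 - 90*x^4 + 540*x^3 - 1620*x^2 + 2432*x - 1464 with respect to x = x^6 - 18*x^5 + 135*x^4 - 540*x^3 + 1216*x^2 - 1464*x + C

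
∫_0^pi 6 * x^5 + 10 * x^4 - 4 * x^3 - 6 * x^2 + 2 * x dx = (-pi^3 - pi^2 + pi)^2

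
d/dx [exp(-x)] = -exp(-x)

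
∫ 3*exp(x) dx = 3*exp(x) + C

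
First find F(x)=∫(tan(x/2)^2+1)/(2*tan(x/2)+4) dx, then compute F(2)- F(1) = -log(tan(1/2) + 2) + log(tan(1) + 2)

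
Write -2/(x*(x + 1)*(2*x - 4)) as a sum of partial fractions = -1/(3*(x + 1)) - 1/(6*(x - 2)) + 1/(2*x)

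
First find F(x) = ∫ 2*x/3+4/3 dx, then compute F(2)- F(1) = 7/3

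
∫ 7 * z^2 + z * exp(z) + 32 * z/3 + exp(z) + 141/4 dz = z*(28*z^2 + 64*z + 12*exp(z) + 423)/12 + C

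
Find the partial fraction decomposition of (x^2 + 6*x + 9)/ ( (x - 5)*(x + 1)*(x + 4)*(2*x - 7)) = -338/(405*(2*x - 7)) - 1/(405*(x + 4)) + 2/(81*(x + 1)) + 32/(81*(x - 5))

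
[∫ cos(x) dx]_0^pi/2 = 1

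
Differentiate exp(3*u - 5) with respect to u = 3*exp(3*u - 5)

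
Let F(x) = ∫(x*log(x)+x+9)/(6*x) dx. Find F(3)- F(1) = 2*log(3)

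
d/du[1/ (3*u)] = -1/(3*u^2)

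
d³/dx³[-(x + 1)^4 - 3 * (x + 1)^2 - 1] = -24*x - 24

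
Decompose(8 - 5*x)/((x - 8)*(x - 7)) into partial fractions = 27/(x - 7) - 32/(x - 8)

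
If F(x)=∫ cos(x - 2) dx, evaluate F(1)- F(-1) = -sin(1) + sin(3)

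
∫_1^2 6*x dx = 9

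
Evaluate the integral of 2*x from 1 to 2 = 3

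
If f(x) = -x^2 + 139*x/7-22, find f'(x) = 139/7 - 2*x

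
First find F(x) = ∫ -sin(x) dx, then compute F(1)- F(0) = -1 + cos(1)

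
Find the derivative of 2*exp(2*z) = 4*exp(2*z)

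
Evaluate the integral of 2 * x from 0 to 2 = 4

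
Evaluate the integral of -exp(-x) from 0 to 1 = -1 + exp(-1)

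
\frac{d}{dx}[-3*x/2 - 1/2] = -3/2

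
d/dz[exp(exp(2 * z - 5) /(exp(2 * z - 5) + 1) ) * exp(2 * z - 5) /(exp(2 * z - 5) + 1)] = (2*exp(2*z - 5 + exp(2*z)/(exp(2*z) + exp(5))) + 4*exp(4*z - 10 + exp(2*z)/(exp(2*z) + exp(5))))/(exp(-15)*exp(6*z) + 3*exp(-10)*exp(4*z) + 3*exp(-5)*exp(2*z) + 1)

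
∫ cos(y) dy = sin(y) + C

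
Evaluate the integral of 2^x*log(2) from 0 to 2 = 3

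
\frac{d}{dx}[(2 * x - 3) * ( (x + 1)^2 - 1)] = 6*x^2 + 2*x - 6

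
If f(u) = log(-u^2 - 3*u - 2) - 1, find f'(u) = (2*u + 3)/(u^2 + 3*u + 2)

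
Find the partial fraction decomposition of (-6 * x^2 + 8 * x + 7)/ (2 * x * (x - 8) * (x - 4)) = 57/(32*(x - 4)) - 313/(64*(x - 8)) + 7/(64*x)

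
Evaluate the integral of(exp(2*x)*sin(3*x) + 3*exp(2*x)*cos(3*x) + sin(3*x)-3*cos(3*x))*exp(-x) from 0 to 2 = (-exp(-2) + exp(2))*sin(6)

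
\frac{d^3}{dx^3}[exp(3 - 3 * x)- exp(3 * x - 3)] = (-27*exp(6*x - 6) - 27)*exp(3 - 3*x)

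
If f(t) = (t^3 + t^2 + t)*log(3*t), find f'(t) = 3*t^2*log(t) + t^2 + 3*t^2*log(3) + 2*t*log(t) + t + 2*t*log(3) + log(t) + 1 + log(3)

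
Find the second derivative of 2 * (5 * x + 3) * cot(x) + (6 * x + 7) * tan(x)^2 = 36*x*tan(x)^4 + 48*x*tan(x)^2 + 20*x*cot(x)^3 + 20*x*cot(x) + 12*x + 42*tan(x)^4 + 24*tan(x)^3 + 56*tan(x)^2 + 24*tan(x) + 12*cot(x)^3 - 20*cot(x)^2 + 12*cot(x) - 6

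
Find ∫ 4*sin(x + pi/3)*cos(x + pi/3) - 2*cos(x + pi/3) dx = 2*(sin(x + pi/3) - 1)*sin(x + pi/3) + C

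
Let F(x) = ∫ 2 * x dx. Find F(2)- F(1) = 3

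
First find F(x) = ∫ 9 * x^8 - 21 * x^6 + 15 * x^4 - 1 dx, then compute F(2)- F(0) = 222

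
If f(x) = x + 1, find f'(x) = 1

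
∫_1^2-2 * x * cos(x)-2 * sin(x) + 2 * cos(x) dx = -2*sin(2)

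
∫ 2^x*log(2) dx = 2^x + C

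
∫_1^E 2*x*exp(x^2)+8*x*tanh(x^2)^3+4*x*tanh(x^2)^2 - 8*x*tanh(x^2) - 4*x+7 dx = -7 - 2*tanh(exp(2)) - 2*tanh(exp(2))^2 + 2*tanh(1)^2 + 2*tanh(1) + 6*E + exp(exp(2))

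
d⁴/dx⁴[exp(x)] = exp(x)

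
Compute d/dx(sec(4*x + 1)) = 4*tan(4*x + 1)*sec(4*x + 1)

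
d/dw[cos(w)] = -sin(w)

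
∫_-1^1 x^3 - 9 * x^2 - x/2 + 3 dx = 0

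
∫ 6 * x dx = 3*x^2 + C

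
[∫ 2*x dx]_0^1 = 1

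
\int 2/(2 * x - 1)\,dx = log(2*x - 1) + C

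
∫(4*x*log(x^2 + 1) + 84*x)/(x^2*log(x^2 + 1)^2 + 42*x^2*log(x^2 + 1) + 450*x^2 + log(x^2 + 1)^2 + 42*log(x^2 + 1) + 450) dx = log((log(x^2 + 1) + 21)^2/9 + 1) + C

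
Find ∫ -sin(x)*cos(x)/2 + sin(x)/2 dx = (cos(x) - 2)*cos(x)/4 + C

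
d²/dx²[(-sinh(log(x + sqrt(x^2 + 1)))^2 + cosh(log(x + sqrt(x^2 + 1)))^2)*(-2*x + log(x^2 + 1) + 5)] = -(2*x^2 - 2)/(x^4 + 2*x^2 + 1)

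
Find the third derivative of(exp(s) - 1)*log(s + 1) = (s^3*exp(s)*log(s + 1) + 3*s^2*exp(s)*log(s + 1) + 3*s^2*exp(s) + 3*s*exp(s)*log(s + 1) + 3*s*exp(s) + exp(s)*log(s + 1) + 2*exp(s) - 2)/(s^3 + 3*s^2 + 3*s + 1)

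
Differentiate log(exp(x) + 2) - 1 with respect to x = exp(x)/(exp(x) + 2)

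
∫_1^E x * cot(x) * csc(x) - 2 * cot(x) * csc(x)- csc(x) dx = (2 - E)*csc(E) - csc(1)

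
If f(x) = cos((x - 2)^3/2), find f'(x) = -3*(x - 2)^2*sin(x^3/2 - 3*x^2 + 6*x - 4)/2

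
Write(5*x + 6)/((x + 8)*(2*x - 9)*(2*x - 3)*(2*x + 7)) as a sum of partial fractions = -23/(1440*(2*x + 7)) - 9/(380*(2*x - 3)) + 19/(800*(2*x - 9)) + 34/(4275*(x + 8))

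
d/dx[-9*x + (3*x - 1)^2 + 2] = 18*x - 15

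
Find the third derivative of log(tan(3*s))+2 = 54*tan(3*s)^3 + 54*tan(3*s) + 54/tan(3*s) + 54/tan(3*s)^3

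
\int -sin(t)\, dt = cos(t) + C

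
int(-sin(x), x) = cos(x) + C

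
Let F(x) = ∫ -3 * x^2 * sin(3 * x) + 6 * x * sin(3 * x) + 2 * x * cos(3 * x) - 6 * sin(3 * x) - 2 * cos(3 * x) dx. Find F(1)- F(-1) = -4*cos(3)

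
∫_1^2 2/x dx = -2*log(5) + 2*log(10)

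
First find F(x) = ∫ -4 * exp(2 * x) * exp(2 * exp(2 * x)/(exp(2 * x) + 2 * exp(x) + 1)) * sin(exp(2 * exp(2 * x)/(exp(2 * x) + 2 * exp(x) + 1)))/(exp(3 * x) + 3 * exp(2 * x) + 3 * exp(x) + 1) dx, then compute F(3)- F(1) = -cos(exp(2*exp(2)/(1 + E)^2)) + cos(exp(2*exp(6)/(1 + exp(3))^2))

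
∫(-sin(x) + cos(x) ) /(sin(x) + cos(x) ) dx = log(sin(x + pi/4)) + C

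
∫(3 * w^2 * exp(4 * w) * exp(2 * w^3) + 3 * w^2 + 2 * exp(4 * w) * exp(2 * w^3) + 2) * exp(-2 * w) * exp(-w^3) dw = 2*sinh(w*(w^2 + 2)) + C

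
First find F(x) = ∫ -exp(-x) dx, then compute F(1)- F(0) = -1 + exp(-1)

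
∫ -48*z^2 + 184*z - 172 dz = -16*z^3 + 92*z^2 - 172*z + C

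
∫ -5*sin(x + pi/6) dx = 5*cos(x + pi/6) + C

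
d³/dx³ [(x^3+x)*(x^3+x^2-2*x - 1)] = 120*x^3 + 60*x^2 - 24*x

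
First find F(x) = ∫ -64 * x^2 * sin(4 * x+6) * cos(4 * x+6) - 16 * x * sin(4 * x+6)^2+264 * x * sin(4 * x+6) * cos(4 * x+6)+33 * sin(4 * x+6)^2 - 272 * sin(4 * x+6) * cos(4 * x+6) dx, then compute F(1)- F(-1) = -9*sin(10)^2 + 75*sin(2)^2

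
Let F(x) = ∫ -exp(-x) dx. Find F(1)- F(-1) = -E + exp(-1)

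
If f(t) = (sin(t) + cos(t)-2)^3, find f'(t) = 3*sqrt(2)*(sqrt(2)*sin(t + pi/4) - 2)^2*cos(t + pi/4)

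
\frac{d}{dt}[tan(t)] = cos(t)^(-2)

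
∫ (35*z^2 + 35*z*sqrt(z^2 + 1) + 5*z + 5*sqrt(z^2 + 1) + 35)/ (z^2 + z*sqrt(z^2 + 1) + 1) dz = 35*z + 5*log(z + sqrt(z^2 + 1)) + C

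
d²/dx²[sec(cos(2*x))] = 8*sin(2*x)^2*tan(cos(2*x))^2*sec(cos(2*x)) + 4*sin(2*x)^2*sec(cos(2*x)) - 4*cos(2*x)*tan(cos(2*x))*sec(cos(2*x))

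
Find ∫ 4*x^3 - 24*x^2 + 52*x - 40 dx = x^4 - 8*x^3 + 26*x^2 - 40*x + C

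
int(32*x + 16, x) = 16*x^2 + 16*x + C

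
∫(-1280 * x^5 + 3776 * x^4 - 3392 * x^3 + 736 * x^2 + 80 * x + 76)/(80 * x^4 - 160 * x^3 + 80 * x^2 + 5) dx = -4*x/5 - 8*(x - 1)^2 + log(16*x^2*(x - 1)^2 + 1) + C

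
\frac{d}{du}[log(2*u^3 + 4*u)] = (3*u^2 + 2)/(u^3 + 2*u)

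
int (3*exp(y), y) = 3*exp(y) + C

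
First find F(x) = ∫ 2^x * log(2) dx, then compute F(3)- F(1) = 6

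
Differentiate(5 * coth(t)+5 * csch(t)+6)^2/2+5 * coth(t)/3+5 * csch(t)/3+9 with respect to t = -(75*sinh(t) + 95*cosh(t) + 95 + 150/tanh(t) + 150/sinh(t))/(3*sinh(t)^2)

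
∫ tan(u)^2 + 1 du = tan(u) + C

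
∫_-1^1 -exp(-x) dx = -E + exp(-1)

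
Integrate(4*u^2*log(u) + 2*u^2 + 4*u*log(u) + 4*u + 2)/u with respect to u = 2*(u + 1)^2*log(u) + C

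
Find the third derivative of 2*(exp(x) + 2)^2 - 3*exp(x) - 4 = 16*exp(2*x) + 5*exp(x)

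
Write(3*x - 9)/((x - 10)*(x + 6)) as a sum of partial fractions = 27/(16*(x + 6)) + 21/(16*(x - 10))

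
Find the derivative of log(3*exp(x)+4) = 3*exp(x)/(3*exp(x) + 4)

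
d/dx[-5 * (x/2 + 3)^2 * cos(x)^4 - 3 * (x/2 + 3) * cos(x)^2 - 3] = 5*x^2*sin(x)*cos(x)^3 + 60*x*sin(x)*cos(x)^3 + 3*x*sin(2*x)/2 - 5*x*cos(x)^4/2 + 180*sin(x)*cos(x)^3 + 9*sin(2*x) - 15*cos(x)^4 - 3*cos(x)^2/2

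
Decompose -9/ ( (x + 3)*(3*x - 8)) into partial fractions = -27/(17*(3*x - 8)) + 9/(17*(x + 3))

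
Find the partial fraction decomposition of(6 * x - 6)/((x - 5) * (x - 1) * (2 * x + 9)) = -12/(19*(2*x + 9)) + 6/(19*(x - 5))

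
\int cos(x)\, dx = sin(x) + C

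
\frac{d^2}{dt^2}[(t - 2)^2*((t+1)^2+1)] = 12*t^2 - 12*t - 4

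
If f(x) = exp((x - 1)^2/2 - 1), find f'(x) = x*exp(x^2/2 - x - 1/2) - exp(x^2/2 - x - 1/2)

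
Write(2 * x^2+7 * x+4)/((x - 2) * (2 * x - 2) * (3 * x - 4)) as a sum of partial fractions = -38/(3*x - 4) + 13/(2*(x - 1)) + 13/(2*(x - 2))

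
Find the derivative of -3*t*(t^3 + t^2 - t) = -12*t^3 - 9*t^2 + 6*t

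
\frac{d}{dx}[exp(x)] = exp(x)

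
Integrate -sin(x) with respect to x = cos(x) + C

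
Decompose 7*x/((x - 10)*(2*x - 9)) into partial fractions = -63/(11*(2*x - 9)) + 70/(11*(x - 10))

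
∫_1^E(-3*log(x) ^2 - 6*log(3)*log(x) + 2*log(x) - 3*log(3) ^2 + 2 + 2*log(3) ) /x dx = -(1 + log(3))^3 - log(3)^2 + log(3)^3 + 2 + (1 + log(3))^2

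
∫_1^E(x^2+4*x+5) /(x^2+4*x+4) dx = -2/3 - 1/(2 + E) + E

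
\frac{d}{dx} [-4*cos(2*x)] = 8*sin(2*x)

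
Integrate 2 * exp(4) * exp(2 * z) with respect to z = exp(2*z + 4) + C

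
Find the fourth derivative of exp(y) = exp(y)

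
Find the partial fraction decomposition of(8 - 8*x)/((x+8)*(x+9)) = -80/(x + 9) + 72/(x + 8)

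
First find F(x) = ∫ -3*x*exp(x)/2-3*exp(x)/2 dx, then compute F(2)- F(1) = -3*exp(2) + 3*E/2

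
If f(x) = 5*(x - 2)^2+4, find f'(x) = 10*x - 20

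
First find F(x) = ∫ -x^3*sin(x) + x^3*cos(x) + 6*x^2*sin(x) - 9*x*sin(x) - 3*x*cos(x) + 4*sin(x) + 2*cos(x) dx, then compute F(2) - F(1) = cos(2) + sin(2)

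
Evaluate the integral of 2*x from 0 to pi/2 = pi^2/4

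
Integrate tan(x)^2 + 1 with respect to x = tan(x) + C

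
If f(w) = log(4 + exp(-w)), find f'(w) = -1/(4*exp(w) + 1)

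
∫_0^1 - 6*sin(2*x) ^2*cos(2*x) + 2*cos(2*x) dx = sin(2)*cos(2)^2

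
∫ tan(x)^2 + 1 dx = tan(x) + C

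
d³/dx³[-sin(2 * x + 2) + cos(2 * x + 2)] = 8*sin(2*x + 2) + 8*cos(2*x + 2)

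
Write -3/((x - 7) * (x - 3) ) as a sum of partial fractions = 3/(4*(x - 3)) - 3/(4*(x - 7))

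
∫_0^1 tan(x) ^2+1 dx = tan(1)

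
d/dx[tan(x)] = cos(x)^(-2)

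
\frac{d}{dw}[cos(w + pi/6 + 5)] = -sin(w + pi/6 + 5)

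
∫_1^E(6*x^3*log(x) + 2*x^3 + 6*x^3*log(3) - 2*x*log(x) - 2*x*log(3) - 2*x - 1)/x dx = log(3) + (-2*E - 1 + 2*exp(3))*log(3*E)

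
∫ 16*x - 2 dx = 8*x^2 - 2*x + C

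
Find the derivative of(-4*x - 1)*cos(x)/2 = 2*x*sin(x) + sin(x)/2 - 2*cos(x)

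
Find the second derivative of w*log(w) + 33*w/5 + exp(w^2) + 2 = (4*w^3*exp(w^2) + 2*w*exp(w^2) + 1)/w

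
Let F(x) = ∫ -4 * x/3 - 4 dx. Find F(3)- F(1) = -40/3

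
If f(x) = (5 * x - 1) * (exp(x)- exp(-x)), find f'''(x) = (5*x*exp(2*x) + 5*x + 14*exp(2*x) - 16)*exp(-x)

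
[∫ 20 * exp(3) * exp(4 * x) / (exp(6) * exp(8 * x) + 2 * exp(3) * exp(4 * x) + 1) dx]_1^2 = -5*exp(-11)/(exp(-11) + 1) + 5*exp(-7)/(exp(-7) + 1)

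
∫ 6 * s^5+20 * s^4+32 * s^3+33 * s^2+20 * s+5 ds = s^6 + 4*s^5 + 8*s^4 + 11*s^3 + 10*s^2 + 5*s + C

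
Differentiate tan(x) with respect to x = cos(x)^(-2)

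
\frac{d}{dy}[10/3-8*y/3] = -8/3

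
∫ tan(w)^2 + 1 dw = tan(w) + C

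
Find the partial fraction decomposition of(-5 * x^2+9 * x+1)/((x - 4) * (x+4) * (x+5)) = -169/(9*(x + 5)) + 115/(8*(x + 4)) - 43/(72*(x - 4))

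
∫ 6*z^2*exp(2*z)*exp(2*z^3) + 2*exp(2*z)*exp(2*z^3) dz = exp(2*z*(z^2 + 1)) + C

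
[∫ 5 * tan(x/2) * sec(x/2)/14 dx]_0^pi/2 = -5/7 + 5*sqrt(2)/7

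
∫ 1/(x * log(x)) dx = log(log(x)/2) + C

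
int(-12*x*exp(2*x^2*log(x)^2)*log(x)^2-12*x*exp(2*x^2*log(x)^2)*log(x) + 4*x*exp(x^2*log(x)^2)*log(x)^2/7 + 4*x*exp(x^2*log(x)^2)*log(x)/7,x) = (2 - 21*exp(x^2*log(x)^2))*exp(x^2*log(x)^2)/7 + C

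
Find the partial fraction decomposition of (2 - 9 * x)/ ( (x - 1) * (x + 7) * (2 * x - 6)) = 13/(32*(x + 7)) + 7/(32*(x - 1)) - 5/(8*(x - 3))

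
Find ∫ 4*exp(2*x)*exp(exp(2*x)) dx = 2*exp(exp(2*x)) + C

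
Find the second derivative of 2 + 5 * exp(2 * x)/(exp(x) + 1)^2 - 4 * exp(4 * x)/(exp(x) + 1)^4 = (6*exp(5*x) - 64*exp(4*x) + 30*exp(3*x) + 20*exp(2*x))/(exp(6*x) + 6*exp(5*x) + 15*exp(4*x) + 20*exp(3*x) + 15*exp(2*x) + 6*exp(x) + 1)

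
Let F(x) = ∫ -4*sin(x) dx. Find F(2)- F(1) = -4*cos(1) + 4*cos(2)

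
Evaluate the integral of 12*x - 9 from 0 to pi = -3 + (-3 + 3*pi)*(-1 + 2*pi)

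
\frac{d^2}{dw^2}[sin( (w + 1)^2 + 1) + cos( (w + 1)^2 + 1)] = -4*w^2*sin(w^2 + 2*w + 2) - 4*w^2*cos(w^2 + 2*w + 2) - 8*w*sin(w^2 + 2*w + 2) - 8*w*cos(w^2 + 2*w + 2) - 6*sin(w^2 + 2*w + 2) - 2*cos(w^2 + 2*w + 2)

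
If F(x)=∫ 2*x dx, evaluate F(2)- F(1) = 3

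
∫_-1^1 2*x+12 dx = 24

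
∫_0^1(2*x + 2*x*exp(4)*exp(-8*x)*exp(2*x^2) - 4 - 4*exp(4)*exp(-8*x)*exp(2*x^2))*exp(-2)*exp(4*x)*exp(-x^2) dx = -exp(2) - E + exp(-2) + exp(-1)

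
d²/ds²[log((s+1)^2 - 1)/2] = (-s^2 - 2*s - 2)/(s^4 + 4*s^3 + 4*s^2)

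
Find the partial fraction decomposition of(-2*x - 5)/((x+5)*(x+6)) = -7/(x + 6) + 5/(x + 5)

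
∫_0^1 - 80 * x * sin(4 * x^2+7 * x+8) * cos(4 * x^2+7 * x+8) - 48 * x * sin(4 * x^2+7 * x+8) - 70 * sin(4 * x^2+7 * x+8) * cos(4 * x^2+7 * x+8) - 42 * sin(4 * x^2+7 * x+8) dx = -5*cos(8)^2 - 6*cos(8) + 5*cos(19)^2 + 6*cos(19)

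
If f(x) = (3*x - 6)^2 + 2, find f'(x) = 18*x - 36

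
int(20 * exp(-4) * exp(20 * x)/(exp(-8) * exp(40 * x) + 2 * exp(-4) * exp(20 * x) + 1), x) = exp(20*x)/(exp(20*x) + exp(4)) + C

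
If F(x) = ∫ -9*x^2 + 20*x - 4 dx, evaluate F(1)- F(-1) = -14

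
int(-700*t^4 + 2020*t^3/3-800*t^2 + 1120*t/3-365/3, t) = -140*t^5 + 505*t^4/3 - 800*t^3/3 + 560*t^2/3 - 365*t/3 + C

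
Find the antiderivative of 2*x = x^2 + C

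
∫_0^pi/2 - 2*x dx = -pi^2/4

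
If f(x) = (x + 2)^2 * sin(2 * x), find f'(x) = 2*x^2*cos(2*x) + 2*x*sin(2*x) + 8*x*cos(2*x) + 4*sin(2*x) + 8*cos(2*x)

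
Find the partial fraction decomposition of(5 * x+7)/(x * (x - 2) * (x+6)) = -23/(48*(x + 6)) + 17/(16*(x - 2)) - 7/(12*x)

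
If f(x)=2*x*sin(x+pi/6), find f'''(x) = -2*x*cos(x + pi/6) - 6*sin(x + pi/6)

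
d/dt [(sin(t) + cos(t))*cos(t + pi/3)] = -sqrt(2)*sin(2*t + pi/12)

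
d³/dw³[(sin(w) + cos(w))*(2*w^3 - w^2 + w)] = -2*sqrt(2)*w^3*cos(w + pi/4) - 19*w^2*sin(w) - 17*w^2*cos(w) - 29*w*sin(w) + 41*w*cos(w) + 15*sin(w) + 3*cos(w)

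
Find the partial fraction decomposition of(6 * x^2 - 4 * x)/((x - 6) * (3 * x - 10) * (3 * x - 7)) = 70/(33*(3*x - 7)) - 20/(3*(3*x - 10)) + 24/(11*(x - 6))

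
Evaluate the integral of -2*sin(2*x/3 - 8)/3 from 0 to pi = -sqrt(3)*cos(pi/6 + 8)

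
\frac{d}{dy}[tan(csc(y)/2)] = -cos(y)/(2*sin(y)^2*cos(1/(2*sin(y)))^2)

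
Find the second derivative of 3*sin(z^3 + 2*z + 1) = -27*z^4*sin(z^3 + 2*z + 1) - 36*z^2*sin(z^3 + 2*z + 1) + 18*z*cos(z^3 + 2*z + 1) - 12*sin(z^3 + 2*z + 1)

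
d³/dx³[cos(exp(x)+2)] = (exp(2*x)*sin(exp(x) + 2) - 3*exp(x)*cos(exp(x) + 2) - sin(exp(x) + 2))*exp(x)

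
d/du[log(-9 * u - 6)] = 3/(3*u + 2)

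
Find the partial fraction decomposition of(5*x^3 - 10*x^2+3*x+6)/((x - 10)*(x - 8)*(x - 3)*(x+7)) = 74/(85*(x + 7)) + 6/(35*(x - 3)) - 13/(x - 8) + 2018/(119*(x - 10))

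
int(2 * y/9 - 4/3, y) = y^2/9 - 4*y/3 + C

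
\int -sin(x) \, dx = cos(x) + C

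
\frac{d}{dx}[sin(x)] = cos(x)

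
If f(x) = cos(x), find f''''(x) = cos(x)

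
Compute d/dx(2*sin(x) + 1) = 2*cos(x)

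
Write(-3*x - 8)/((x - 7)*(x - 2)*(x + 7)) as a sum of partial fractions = 13/(126*(x + 7)) + 14/(45*(x - 2)) - 29/(70*(x - 7))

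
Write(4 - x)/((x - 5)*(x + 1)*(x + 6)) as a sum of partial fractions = 2/(11*(x + 6)) - 1/(6*(x + 1)) - 1/(66*(x - 5))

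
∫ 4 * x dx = 2*x^2 + C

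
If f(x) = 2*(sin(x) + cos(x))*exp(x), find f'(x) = 4*exp(x)*cos(x)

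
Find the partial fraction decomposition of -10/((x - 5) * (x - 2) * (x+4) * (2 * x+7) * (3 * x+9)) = 160/(561*(2*x + 7)) - 5/(81*(x + 4)) - 1/(12*(x + 3)) + 1/(297*(x - 2)) - 5/(5508*(x - 5))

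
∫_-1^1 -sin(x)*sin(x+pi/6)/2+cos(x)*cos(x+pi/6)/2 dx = sqrt(3)*sin(2)/4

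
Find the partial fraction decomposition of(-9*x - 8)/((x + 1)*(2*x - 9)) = -97/(11*(2*x - 9)) - 1/(11*(x + 1))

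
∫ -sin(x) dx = cos(x) + C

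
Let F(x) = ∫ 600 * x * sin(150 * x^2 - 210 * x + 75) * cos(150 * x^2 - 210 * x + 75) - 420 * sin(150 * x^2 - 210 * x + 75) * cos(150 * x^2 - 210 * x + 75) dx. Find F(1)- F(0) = -cos(30)/2 + cos(150)/2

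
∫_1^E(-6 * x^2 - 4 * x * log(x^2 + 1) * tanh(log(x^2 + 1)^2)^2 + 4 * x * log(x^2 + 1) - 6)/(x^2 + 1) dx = -6*E - tanh(log(2)^2) + tanh(log(1 + exp(2))^2) + 6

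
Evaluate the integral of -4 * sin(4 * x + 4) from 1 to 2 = -cos(8) + cos(12)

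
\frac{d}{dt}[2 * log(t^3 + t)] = (6*t^2 + 2)/(t^3 + t)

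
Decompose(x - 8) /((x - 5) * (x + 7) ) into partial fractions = 5/(4*(x + 7)) - 1/(4*(x - 5))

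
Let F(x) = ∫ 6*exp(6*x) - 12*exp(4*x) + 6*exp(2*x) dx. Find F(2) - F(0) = (-1 + exp(4))^3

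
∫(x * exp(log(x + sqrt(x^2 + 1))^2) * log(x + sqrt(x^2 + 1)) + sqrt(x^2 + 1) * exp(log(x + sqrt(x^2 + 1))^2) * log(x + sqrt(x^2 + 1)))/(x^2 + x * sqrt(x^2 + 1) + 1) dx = exp(log(x + sqrt(x^2 + 1))^2)/2 + C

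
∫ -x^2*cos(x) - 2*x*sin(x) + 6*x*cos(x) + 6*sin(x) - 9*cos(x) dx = -(x - 3)^2*sin(x) + C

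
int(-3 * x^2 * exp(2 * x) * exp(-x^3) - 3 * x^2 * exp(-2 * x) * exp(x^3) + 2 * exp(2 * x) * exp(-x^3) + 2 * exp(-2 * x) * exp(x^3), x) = -2*sinh(x*(x^2 - 2)) + C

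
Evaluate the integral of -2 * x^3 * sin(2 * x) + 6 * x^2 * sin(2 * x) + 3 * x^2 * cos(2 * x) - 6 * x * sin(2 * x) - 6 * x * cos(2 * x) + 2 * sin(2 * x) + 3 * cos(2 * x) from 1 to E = (-1 + E)^3*cos(2*E)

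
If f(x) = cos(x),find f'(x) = -sin(x)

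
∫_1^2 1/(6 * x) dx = log(2)/6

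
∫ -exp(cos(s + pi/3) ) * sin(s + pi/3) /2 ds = exp(cos(s + pi/3))/2 + C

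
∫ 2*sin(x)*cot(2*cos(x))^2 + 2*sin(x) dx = cot(2*cos(x)) + C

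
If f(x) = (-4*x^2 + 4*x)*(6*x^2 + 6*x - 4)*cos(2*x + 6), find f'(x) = 48*x^4*sin(2*x + 6) - 96*x^3*cos(2*x + 6) - 80*x^2*sin(2*x + 6) + 32*x*sin(2*x + 6) + 80*x*cos(2*x + 6) - 16*cos(2*x + 6)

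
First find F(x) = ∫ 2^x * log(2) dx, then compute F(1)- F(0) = 1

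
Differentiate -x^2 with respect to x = -2*x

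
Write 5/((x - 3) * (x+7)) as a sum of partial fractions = -1/(2*(x + 7)) + 1/(2*(x - 3))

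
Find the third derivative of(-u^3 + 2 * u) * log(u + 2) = (-6*u^3*log(u + 2) - 11*u^3 - 36*u^2*log(u + 2) - 54*u^2 - 72*u*log(u + 2) - 74*u - 48*log(u + 2) - 12)/(u^3 + 6*u^2 + 12*u + 8)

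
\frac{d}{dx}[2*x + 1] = 2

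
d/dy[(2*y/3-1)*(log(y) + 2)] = (2*y*log(y) + 6*y - 3)/(3*y)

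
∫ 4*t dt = 2*t^2 + C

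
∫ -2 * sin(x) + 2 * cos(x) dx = 2*sqrt(2)*sin(x + pi/4) + C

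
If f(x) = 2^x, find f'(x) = 2^x*log(2)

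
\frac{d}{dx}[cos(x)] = -sin(x)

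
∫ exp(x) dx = exp(x) + C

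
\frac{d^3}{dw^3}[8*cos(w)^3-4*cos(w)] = -216*sin(w)^3 + 164*sin(w)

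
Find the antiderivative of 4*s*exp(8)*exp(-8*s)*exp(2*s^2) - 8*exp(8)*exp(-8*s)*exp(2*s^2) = exp(2*(s - 2)^2) + C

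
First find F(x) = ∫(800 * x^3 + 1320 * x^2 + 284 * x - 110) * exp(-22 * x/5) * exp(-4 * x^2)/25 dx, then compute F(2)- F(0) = -124*exp(-124/5)/5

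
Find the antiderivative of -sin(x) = cos(x) + C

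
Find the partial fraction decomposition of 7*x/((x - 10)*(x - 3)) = -3/(x - 3) + 10/(x - 10)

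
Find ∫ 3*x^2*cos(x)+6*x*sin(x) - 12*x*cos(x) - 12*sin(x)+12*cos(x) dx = 3*(x - 2)^2*sin(x) + C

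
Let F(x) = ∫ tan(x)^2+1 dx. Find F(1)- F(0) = tan(1)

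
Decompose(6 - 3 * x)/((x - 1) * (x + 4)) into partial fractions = -18/(5*(x + 4)) + 3/(5*(x - 1))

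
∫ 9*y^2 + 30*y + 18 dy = 3*y^3 + 15*y^2 + 18*y + C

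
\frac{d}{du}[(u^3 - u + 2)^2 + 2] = 6*u^5 - 8*u^3 + 12*u^2 + 2*u - 4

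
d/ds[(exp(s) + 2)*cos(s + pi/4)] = -sqrt(2)*exp(s)*sin(s) - 2*sin(s + pi/4)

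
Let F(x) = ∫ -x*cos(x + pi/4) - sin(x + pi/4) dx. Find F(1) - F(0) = -sin(pi/4 + 1)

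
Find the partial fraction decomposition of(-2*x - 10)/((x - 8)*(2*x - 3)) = 2/(2*x - 3) - 2/(x - 8)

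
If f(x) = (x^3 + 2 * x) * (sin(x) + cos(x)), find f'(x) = sqrt(2)*(x^3*cos(x + pi/4) + 3*x^2*sin(x + pi/4) + 2*x*cos(x + pi/4) + 2*sin(x + pi/4))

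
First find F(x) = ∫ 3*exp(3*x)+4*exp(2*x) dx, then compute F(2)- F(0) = -3 + (2 + exp(2))*exp(4)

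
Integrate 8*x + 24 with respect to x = 4*x^2 + 24*x + C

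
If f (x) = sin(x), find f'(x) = cos(x)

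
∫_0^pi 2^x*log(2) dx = -1 + 2^pi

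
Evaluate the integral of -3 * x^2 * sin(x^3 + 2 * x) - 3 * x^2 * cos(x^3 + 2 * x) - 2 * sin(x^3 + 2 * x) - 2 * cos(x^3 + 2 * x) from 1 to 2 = sin(3) - sin(12) + cos(12) - cos(3)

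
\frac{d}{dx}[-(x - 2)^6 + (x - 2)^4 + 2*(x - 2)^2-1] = -6*x^5 + 60*x^4 - 236*x^3 + 456*x^2 - 428*x + 152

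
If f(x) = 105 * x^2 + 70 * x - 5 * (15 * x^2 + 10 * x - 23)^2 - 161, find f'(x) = -4500*x^3 - 4500*x^2 + 6110*x + 2370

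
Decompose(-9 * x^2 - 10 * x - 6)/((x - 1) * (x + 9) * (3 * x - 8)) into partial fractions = -174/(35*(3*x - 8)) - 129/(70*(x + 9)) + 1/(2*(x - 1))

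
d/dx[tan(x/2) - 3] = 1/(2*cos(x/2)^2)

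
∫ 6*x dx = 3*x^2 + C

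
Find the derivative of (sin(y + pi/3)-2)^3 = 3*sin(y + pi/3)^2*cos(y + pi/3) + 12*cos(y + pi/3) - 6*cos(2*y + pi/6)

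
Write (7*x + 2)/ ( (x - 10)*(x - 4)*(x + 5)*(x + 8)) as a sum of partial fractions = 1/(12*(x + 8)) - 11/(135*(x + 5)) - 5/(108*(x - 4)) + 2/(45*(x - 10))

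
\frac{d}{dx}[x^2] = 2*x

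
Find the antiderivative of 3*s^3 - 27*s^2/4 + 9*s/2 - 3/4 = 3*s^4/4 - 9*s^3/4 + 9*s^2/4 - 3*s/4 + C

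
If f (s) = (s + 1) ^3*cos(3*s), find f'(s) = 3*(s + 1)^2*(-s*sin(3*s) + sqrt(2)*cos(3*s + pi/4))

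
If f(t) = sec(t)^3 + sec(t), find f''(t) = (-1 - 7/cos(t)^2 + 12/cos(t)^4)/cos(t)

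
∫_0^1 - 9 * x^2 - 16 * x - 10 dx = -21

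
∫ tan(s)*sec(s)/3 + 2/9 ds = 2*s/9 + sec(s)/3 + C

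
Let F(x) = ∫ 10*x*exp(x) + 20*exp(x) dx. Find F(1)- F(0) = -10 + 20*E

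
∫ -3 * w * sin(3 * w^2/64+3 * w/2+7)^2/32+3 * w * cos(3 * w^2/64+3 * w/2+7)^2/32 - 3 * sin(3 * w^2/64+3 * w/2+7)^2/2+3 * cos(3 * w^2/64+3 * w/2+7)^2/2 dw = sin(3*w^2/32 + 3*w + 14)/2 + C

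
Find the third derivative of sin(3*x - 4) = -27*cos(3*x - 4)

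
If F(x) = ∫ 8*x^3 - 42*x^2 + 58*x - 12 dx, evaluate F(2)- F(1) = 7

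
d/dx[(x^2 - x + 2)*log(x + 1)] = (2*x^2*log(x + 1) + x^2 + x*log(x + 1) - x - log(x + 1) + 2)/(x + 1)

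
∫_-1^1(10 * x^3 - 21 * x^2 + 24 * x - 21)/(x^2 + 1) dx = -42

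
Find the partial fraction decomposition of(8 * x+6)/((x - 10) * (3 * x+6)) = 5/(18*(x + 2)) + 43/(18*(x - 10))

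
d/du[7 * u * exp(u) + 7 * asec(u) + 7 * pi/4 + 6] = (7*u^3*sqrt(1 - 1/u^2)*exp(u) + 7*u^2*sqrt(1 - 1/u^2)*exp(u) + 7)/(u^2*sqrt(1 - 1/u^2))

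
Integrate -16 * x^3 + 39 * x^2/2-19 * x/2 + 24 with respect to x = -4*x^4 + 13*x^3/2 - 19*x^2/4 + 24*x + C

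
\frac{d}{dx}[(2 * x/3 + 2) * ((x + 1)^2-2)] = 2*x^2 + 20*x/3 + 10/3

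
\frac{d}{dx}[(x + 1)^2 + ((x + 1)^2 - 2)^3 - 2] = 6*x^5 + 30*x^4 + 36*x^3 - 12*x^2 - 16*x + 8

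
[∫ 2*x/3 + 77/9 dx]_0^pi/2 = -48 + 5*pi/18 + 3*(pi/6 + 4)^2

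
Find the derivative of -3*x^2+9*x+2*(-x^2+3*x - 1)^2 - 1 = 8*x^3 - 36*x^2 + 38*x - 3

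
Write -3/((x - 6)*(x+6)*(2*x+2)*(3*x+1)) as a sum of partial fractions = 81/(1292*(3*x + 1)) + 1/(680*(x + 6)) - 3/(140*(x + 1)) - 1/(1064*(x - 6))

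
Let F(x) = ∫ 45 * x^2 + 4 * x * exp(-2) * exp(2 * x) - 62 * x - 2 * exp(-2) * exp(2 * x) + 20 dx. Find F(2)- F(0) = 2*exp(-2) + 2*exp(2) + 36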